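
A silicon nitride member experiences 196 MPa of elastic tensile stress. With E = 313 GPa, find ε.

ε = σ/E = 196 / 313000 = 6.26×10⁻⁴.

6.26×10⁻⁴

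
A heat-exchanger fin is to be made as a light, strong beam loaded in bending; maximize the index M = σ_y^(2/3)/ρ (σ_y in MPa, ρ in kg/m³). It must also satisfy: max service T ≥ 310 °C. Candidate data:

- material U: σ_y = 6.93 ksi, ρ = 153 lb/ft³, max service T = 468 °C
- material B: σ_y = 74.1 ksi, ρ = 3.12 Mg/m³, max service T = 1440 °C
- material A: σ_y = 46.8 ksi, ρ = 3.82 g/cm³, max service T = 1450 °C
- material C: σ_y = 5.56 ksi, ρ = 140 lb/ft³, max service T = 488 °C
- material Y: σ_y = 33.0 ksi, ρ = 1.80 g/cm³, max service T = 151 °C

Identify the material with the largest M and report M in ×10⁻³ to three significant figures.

material B, M = 20.5×10⁻³

Screen on constraints: max service T ≥ 310 °C. Survivors: material U, material B, material A, material C.
Normalizing units and computing the index:
  material U: σ_y = 47.78 MPa, ρ = 2451 kg/m³
  material B: σ_y = 510.9 MPa, ρ = 3120 kg/m³
  material A: σ_y = 322.7 MPa, ρ = 3820 kg/m³
  material C: σ_y = 38.33 MPa, ρ = 2243 kg/m³
  material B: M = 20.5×10⁻³
  material A: M = 12.3×10⁻³
  material U: M = 5.37×10⁻³
  material C: M = 5.07×10⁻³
Material B ranks first.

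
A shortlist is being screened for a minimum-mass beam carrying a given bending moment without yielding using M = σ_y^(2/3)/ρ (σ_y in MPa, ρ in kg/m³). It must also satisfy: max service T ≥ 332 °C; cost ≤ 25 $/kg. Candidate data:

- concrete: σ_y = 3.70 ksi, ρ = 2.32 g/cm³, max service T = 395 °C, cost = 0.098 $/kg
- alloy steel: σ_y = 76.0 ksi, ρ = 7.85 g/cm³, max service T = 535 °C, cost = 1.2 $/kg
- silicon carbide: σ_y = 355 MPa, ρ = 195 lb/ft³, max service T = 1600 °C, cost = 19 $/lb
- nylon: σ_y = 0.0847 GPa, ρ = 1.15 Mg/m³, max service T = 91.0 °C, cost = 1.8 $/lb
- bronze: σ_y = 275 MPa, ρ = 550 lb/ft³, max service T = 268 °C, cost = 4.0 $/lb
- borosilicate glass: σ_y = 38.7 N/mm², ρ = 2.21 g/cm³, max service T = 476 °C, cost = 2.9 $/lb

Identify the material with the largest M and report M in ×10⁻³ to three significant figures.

alloy steel, M = 8.28×10⁻³

Screen on constraints: max service T ≥ 332 °C; cost ≤ 25 $/kg. Survivors: concrete, alloy steel, borosilicate glass.
In SI units:
  concrete: σ_y = 25.51 MPa, ρ = 2320 kg/m³
  alloy steel: σ_y = 524.0 MPa, ρ = 7850 kg/m³
  borosilicate glass: σ_y = 38.70 MPa, ρ = 2210 kg/m³
  alloy steel: M = 8.28×10⁻³
  borosilicate glass: M = 5.18×10⁻³
  concrete: M = 3.74×10⁻³
Alloy steel ranks first.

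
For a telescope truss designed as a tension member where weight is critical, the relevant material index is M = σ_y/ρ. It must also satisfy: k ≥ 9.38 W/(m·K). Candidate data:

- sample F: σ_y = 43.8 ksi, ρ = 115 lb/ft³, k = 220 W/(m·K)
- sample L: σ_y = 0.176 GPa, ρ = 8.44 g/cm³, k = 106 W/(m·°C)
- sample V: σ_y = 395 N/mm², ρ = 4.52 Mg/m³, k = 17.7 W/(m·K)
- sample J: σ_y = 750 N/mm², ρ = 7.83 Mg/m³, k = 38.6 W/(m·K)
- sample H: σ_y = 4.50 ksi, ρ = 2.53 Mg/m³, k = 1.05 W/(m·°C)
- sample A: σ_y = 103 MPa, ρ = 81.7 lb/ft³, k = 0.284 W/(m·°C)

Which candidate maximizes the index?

Screen on constraints: k ≥ 9.38 W/(m·K). Survivors: sample F, sample L, sample V, sample J.
Convert each candidate to consistent units, then evaluate M:
  sample F: σ_y = 302.0 MPa, ρ = 1842 kg/m³
  sample L: σ_y = 176.0 MPa, ρ = 8440 kg/m³
  sample V: σ_y = 395.0 MPa, ρ = 4520 kg/m³
  sample J: σ_y = 750.0 MPa, ρ = 7830 kg/m³
  sample F: M = 164 kN·m/kg
  sample J: M = 95.8 kN·m/kg
  sample V: M = 87.4 kN·m/kg
  sample L: M = 20.9 kN·m/kg
Sample F ranks first.

sample F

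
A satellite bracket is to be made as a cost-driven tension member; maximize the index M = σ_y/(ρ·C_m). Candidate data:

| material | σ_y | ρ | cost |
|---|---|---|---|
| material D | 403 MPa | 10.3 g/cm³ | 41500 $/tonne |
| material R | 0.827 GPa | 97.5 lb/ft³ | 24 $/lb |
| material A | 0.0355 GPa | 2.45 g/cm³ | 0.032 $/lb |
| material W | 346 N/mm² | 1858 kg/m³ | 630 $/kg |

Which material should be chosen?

material A

In SI units:
  material D: σ_y = 403.0 MPa, ρ = 10300 kg/m³, cost = 41.50 $/kg
  material R: σ_y = 827.0 MPa, ρ = 1562 kg/m³, cost = 52.91 $/kg
  material A: σ_y = 35.50 MPa, ρ = 2450 kg/m³, cost = 0.07055 $/kg
  material W: σ_y = 346.0 MPa, ρ = 1858 kg/m³, cost = 630.0 $/kg
  material A: M = 205 kN·m per $
  material R: M = 10.0 kN·m per $
  material D: M = 0.943 kN·m per $
  material W: M = 0.296 kN·m per $
The maximum is for material A.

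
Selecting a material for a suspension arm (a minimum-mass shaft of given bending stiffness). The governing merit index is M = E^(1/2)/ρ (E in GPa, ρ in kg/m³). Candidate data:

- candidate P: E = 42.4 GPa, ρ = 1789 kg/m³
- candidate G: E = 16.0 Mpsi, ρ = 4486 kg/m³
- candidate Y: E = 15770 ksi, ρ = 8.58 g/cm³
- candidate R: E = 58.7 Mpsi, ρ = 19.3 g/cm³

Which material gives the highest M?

candidate P

Putting every candidate on a common basis:
  candidate P: E = 42.40 GPa, ρ = 1789 kg/m³
  candidate G: E = 110.3 GPa, ρ = 4486 kg/m³
  candidate Y: E = 108.7 GPa, ρ = 8580 kg/m³
  candidate R: E = 404.7 GPa, ρ = 19300 kg/m³
  candidate P: M = 3.64×10⁻³
  candidate G: M = 2.34×10⁻³
  candidate Y: M = 1.22×10⁻³
  candidate R: M = 1.04×10⁻³
Candidate P has the largest M.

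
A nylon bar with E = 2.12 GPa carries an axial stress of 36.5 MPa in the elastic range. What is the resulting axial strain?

0.0172

ε = σ/E = 36.5 / 2120 = 0.0172.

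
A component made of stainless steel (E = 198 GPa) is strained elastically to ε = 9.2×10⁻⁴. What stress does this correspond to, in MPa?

182 MPa

σ = E·ε = 198000 MPa × 9.2×10⁻⁴ = 182 MPa.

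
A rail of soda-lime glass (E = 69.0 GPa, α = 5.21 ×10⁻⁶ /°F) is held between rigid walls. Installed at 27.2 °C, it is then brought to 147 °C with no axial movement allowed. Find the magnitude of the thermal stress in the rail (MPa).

77.5 MPa

α = 5.21×10⁻⁶/°F × 9/5 = 9.38×10⁻⁶/K.
ΔT = 119.8 K. Constrained thermal stress σ = E·α·ΔT = 69.00×10³ MPa × 9.38×10⁻⁶ × 119.8 = 77.5 MPa (compressive).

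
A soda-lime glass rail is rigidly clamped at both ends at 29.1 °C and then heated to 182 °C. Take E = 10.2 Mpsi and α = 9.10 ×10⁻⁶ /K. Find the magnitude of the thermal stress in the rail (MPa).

E = 10.2 Mpsi = 70.33 GPa.
ΔT = 152.9 K. Constrained thermal stress σ = E·α·ΔT = 70.33×10³ MPa × 9.10×10⁻⁶ × 152.9 = 97.9 MPa (compressive).

97.9 MPa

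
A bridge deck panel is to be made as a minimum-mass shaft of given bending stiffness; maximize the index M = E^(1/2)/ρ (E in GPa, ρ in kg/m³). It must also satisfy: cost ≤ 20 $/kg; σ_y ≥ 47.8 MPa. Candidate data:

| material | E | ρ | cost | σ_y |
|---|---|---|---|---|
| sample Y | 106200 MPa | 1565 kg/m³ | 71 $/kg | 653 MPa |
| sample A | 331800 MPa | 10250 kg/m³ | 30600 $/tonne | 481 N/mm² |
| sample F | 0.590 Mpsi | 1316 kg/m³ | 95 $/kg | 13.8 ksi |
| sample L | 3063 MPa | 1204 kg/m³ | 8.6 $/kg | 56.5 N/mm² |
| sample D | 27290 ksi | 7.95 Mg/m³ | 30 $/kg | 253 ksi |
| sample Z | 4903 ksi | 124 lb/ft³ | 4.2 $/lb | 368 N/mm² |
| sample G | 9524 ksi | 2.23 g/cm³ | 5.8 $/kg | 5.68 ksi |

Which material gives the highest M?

Screen on constraints: cost ≤ 20 $/kg; σ_y ≥ 47.8 MPa. Survivors: sample L, sample Z.
Normalizing units and computing the index:
  sample L: E = 3.063 GPa, ρ = 1204 kg/m³
  sample Z: E = 33.81 GPa, ρ = 1986 kg/m³
  sample Z: M = 2.93×10⁻³
  sample L: M = 1.45×10⁻³
Sample Z has the largest M.

sample Z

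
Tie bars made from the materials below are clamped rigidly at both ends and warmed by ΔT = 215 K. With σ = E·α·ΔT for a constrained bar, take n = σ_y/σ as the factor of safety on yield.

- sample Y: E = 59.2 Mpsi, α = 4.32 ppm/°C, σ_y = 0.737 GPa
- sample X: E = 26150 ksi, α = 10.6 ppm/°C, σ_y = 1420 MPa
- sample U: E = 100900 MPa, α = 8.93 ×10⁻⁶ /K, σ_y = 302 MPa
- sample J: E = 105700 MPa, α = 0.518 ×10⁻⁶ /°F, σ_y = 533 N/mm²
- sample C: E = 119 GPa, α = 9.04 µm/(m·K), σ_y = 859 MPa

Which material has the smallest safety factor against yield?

sample U

In consistent units (E in GPa, α in ×10⁻⁶/K, σ_y in MPa):
  sample Y: E = 408.2, α = 4.32, σ_y = 737.0 → σ = 379 MPa, n = 1.94
  sample X: E = 180.3, α = 10.6, σ_y = 1420 → σ = 411 MPa, n = 3.46
  sample U: E = 100.9, α = 8.93, σ_y = 302.0 → σ = 194 MPa, n = 1.56
  sample J: E = 105.7, α = 0.932, σ_y = 533.0 → σ = 21.2 MPa, n = 25.2
  sample C: E = 119.0, α = 9.04, σ_y = 859.0 → σ = 231 MPa, n = 3.71
The minimum is sample U at n = 1.56.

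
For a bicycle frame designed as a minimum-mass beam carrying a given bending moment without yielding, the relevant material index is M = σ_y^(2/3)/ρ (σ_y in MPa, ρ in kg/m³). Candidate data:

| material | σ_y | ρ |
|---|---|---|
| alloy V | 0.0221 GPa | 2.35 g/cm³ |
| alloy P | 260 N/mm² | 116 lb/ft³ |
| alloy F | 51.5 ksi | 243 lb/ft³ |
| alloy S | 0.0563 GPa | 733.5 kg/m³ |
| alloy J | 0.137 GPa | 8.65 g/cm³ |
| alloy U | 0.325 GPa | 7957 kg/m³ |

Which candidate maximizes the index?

alloy P

Putting every candidate on a common basis:
  alloy V: σ_y = 22.10 MPa, ρ = 2350 kg/m³
  alloy P: σ_y = 260.0 MPa, ρ = 1858 kg/m³
  alloy F: σ_y = 355.1 MPa, ρ = 3892 kg/m³
  alloy S: σ_y = 56.30 MPa, ρ = 733.5 kg/m³
  alloy J: σ_y = 137.0 MPa, ρ = 8650 kg/m³
  alloy U: σ_y = 325.0 MPa, ρ = 7957 kg/m³
  alloy P: M = 21.9×10⁻³
  alloy S: M = 20.0×10⁻³
  alloy F: M = 12.9×10⁻³
  alloy U: M = 5.94×10⁻³
  alloy V: M = 3.35×10⁻³
  alloy J: M = 3.07×10⁻³
The maximum is for alloy P.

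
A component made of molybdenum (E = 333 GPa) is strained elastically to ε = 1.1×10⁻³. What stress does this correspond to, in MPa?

σ = E·ε = 333000 MPa × 1.1×10⁻³ = 366 MPa.

366 MPa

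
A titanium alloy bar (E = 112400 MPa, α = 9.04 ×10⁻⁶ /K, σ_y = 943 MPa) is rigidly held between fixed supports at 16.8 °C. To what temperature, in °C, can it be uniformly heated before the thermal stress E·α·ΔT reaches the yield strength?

E = 112400 MPa = 112.4 GPa.
E·α·ΔT = 943.0 MPa ⇒ ΔT = 943.0 / (112.4×10³ × 9.04×10⁻⁶) = 928.1 K.
T = 16.8 + 928.1 = 944.9 °C.

945 °C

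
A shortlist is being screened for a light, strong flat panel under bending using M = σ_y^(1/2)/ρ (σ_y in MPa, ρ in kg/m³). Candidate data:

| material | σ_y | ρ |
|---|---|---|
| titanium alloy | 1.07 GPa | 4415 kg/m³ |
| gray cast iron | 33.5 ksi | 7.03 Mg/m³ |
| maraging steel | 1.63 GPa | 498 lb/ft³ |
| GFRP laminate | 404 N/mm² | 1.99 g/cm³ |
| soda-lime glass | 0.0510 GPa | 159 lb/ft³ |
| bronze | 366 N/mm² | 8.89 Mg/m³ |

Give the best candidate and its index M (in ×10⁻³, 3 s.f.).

GFRP laminate, M = 10.1×10⁻³

Normalizing units and computing the index:
  titanium alloy: σ_y = 1070 MPa, ρ = 4415 kg/m³
  gray cast iron: σ_y = 231.0 MPa, ρ = 7030 kg/m³
  maraging steel: σ_y = 1630 MPa, ρ = 7977 kg/m³
  GFRP laminate: σ_y = 404.0 MPa, ρ = 1990 kg/m³
  soda-lime glass: σ_y = 51.00 MPa, ρ = 2547 kg/m³
  bronze: σ_y = 366.0 MPa, ρ = 8890 kg/m³
  GFRP laminate: M = 10.1×10⁻³
  titanium alloy: M = 7.41×10⁻³
  maraging steel: M = 5.06×10⁻³
  soda-lime glass: M = 2.80×10⁻³
  gray cast iron: M = 2.16×10⁻³
  bronze: M = 2.15×10⁻³
Highest index: GFRP laminate.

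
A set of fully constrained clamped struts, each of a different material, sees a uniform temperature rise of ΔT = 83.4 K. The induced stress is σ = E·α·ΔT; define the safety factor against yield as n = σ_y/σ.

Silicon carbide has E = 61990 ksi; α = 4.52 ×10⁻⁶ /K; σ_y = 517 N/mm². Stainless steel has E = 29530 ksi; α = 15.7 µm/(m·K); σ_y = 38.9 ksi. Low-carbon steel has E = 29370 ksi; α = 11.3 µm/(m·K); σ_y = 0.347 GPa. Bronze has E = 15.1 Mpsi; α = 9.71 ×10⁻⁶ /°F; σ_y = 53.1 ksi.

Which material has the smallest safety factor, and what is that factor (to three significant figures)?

Converting E to GPa, α to ×10⁻⁶/K, σ_y to MPa, then σ and n for each:
  silicon carbide: E = 427.4, α = 4.52, σ_y = 517.0 → σ = 161 MPa, n = 3.21
  stainless steel: E = 203.6, α = 15.7, σ_y = 268.2 → σ = 267 MPa, n = 1.01
  low-carbon steel: E = 202.5, α = 11.3, σ_y = 347.0 → σ = 191 MPa, n = 1.82
  bronze: E = 104.1, α = 17.5, σ_y = 366.1 → σ = 152 MPa, n = 2.41
Stainless steel has the lowest safety factor, n = 1.01.

stainless steel, n = 1.01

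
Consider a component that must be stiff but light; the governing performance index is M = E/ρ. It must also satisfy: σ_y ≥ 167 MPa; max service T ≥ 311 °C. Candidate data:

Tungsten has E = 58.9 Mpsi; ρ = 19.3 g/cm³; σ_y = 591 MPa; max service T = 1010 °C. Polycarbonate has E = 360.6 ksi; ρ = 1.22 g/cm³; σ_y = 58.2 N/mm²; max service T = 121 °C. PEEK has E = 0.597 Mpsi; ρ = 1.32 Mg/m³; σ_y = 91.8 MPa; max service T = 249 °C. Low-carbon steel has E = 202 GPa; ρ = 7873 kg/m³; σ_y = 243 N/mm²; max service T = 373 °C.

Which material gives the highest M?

Screen on constraints: σ_y ≥ 167 MPa; max service T ≥ 311 °C. Survivors: tungsten, low-carbon steel.
Putting every candidate on a common basis:
  tungsten: E = 406.1 GPa, ρ = 19300 kg/m³
  low-carbon steel: E = 202.0 GPa, ρ = 7873 kg/m³
  low-carbon steel: M = 25.7 MN·m/kg
  tungsten: M = 21.0 MN·m/kg
Highest index: low-carbon steel.

low-carbon steel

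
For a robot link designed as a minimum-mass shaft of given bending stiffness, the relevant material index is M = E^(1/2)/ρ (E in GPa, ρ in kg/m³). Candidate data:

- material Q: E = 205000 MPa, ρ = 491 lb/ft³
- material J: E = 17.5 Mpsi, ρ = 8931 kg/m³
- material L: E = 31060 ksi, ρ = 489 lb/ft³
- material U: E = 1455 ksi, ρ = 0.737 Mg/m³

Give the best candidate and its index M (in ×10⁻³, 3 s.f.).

Normalizing units and computing the index:
  material Q: E = 205.0 GPa, ρ = 7865 kg/m³
  material J: E = 120.7 GPa, ρ = 8931 kg/m³
  material L: E = 214.2 GPa, ρ = 7833 kg/m³
  material U: E = 10.03 GPa, ρ = 737.0 kg/m³
  material U: M = 4.30×10⁻³
  material L: M = 1.87×10⁻³
  material Q: M = 1.82×10⁻³
  material J: M = 1.23×10⁻³
The maximum is for material U.

material U, M = 4.30×10⁻³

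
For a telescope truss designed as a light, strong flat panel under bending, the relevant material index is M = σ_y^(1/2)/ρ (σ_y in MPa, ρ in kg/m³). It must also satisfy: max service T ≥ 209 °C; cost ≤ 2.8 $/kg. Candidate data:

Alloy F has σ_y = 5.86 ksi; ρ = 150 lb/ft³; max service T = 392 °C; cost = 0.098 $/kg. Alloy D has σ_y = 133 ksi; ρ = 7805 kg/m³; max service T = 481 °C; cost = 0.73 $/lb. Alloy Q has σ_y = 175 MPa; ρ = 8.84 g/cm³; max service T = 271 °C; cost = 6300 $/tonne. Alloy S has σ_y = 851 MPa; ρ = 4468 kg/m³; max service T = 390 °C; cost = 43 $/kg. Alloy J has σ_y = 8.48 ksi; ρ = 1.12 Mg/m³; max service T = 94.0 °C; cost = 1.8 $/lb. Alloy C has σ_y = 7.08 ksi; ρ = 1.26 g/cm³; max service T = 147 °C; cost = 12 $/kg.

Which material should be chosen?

alloy D

Screen on constraints: max service T ≥ 209 °C; cost ≤ 2.8 $/kg. Survivors: alloy F, alloy D.
Convert each candidate to consistent units, then evaluate M:
  alloy F: σ_y = 40.40 MPa, ρ = 2403 kg/m³
  alloy D: σ_y = 917.0 MPa, ρ = 7805 kg/m³
  alloy D: M = 3.88×10⁻³
  alloy F: M = 2.65×10⁻³
The maximum is for alloy D.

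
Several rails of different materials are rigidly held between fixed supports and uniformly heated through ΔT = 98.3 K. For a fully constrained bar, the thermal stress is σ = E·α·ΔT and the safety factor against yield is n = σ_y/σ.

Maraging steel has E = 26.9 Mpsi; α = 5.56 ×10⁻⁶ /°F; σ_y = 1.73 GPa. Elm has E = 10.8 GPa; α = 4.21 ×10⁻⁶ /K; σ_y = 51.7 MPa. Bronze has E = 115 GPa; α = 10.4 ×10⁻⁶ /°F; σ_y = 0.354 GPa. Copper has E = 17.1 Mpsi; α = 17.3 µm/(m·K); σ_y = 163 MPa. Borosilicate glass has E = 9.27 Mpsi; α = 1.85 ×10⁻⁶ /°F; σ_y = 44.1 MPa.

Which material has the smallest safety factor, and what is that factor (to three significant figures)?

copper, n = 0.813

With everything in SI (GPa, ×10⁻⁶/K, MPa):
  maraging steel: E = 185.5, α = 10.0, σ_y = 1730 → σ = 182 MPa, n = 9.48
  elm: E = 10.80, α = 4.21, σ_y = 51.70 → σ = 4.47 MPa, n = 11.6
  bronze: E = 115.0, α = 18.7, σ_y = 354.0 → σ = 212 MPa, n = 1.67
  copper: E = 117.9, α = 17.3, σ_y = 163.0 → σ = 201 MPa, n = 0.813
  borosilicate glass: E = 63.91, α = 3.33, σ_y = 44.10 → σ = 20.9 MPa, n = 2.11
Smallest n: copper with n = 0.813.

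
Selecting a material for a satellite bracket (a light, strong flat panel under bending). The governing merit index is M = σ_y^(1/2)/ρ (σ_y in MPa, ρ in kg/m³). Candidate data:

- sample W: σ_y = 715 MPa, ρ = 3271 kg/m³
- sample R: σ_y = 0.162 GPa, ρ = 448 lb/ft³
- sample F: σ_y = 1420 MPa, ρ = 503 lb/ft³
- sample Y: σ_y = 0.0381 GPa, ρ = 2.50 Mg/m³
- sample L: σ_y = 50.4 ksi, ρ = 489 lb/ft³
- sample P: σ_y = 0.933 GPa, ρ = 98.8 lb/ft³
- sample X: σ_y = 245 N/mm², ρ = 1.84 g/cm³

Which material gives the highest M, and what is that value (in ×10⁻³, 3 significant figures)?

Normalizing units and computing the index:
  sample W: σ_y = 715.0 MPa, ρ = 3271 kg/m³
  sample R: σ_y = 162.0 MPa, ρ = 7176 kg/m³
  sample F: σ_y = 1420 MPa, ρ = 8057 kg/m³
  sample Y: σ_y = 38.10 MPa, ρ = 2500 kg/m³
  sample L: σ_y = 347.5 MPa, ρ = 7833 kg/m³
  sample P: σ_y = 933.0 MPa, ρ = 1583 kg/m³
  sample X: σ_y = 245.0 MPa, ρ = 1840 kg/m³
  sample P: M = 19.3×10⁻³
  sample X: M = 8.51×10⁻³
  sample W: M = 8.17×10⁻³
  sample F: M = 4.68×10⁻³
  sample Y: M = 2.47×10⁻³
  sample L: M = 2.38×10⁻³
  sample R: M = 1.77×10⁻³
Sample P ranks first.

sample P, M = 19.3×10⁻³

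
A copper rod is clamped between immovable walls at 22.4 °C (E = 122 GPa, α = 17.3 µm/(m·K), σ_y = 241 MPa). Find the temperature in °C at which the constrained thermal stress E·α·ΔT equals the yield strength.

137 °C

E·α·ΔT = 241.0 MPa ⇒ ΔT = 241.0 / (122.0×10³ × 17.3×10⁻⁶) = 114.2 K.
T = 22.4 + 114.2 = 136.6 °C.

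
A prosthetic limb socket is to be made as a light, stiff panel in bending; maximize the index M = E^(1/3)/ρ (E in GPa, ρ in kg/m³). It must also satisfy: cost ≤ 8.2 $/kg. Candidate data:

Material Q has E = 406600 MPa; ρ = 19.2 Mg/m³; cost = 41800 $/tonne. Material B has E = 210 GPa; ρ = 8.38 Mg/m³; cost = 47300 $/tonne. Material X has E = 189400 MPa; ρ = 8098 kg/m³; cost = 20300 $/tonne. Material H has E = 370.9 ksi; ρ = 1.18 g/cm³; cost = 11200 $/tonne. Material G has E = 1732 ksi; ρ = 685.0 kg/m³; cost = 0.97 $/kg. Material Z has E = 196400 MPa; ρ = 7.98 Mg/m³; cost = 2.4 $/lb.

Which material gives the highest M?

material G

Screen on constraints: cost ≤ 8.2 $/kg. Survivors: material G, material Z.
After converting to SI:
  material G: E = 11.94 GPa, ρ = 685.0 kg/m³
  material Z: E = 196.4 GPa, ρ = 7980 kg/m³
  material G: M = 3.34×10⁻³
  material Z: M = 0.728×10⁻³
Material G has the largest M.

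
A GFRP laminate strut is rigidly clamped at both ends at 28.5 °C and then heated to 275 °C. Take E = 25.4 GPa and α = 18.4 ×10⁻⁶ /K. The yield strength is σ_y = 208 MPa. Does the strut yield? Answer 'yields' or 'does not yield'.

ΔT = 246.5 K. Constrained thermal stress σ = E·α·ΔT = 25.40×10³ MPa × 18.4×10⁻⁶ × 246.5 = 115 MPa (compressive).
Compare to σ_y = 208 MPa: σ < σ_y, so it does not yield.

does not yield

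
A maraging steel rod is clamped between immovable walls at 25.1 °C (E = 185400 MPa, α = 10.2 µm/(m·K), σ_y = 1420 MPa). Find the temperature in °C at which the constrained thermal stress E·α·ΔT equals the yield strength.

E = 185400 MPa = 185.4 GPa.
E·α·ΔT = 1420 MPa ⇒ ΔT = 1420 / (185.4×10³ × 10.2×10⁻⁶) = 750.9 K.
T = 25.1 + 750.9 = 776.0 °C.

776 °C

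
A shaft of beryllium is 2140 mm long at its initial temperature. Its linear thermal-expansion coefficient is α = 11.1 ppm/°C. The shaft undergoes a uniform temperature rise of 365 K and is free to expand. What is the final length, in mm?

ΔL = α·L₀·ΔT = 11.1×10⁻⁶ × 2140 mm × 365.0 K = 8.67 mm.
L = L₀ + ΔL = 2140 + 8.67 = 2148.7 mm.

2148.7 mm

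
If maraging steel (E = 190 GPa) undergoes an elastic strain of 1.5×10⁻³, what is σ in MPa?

σ = E·ε = 190000 MPa × 1.5×10⁻³ = 285 MPa.

285 MPa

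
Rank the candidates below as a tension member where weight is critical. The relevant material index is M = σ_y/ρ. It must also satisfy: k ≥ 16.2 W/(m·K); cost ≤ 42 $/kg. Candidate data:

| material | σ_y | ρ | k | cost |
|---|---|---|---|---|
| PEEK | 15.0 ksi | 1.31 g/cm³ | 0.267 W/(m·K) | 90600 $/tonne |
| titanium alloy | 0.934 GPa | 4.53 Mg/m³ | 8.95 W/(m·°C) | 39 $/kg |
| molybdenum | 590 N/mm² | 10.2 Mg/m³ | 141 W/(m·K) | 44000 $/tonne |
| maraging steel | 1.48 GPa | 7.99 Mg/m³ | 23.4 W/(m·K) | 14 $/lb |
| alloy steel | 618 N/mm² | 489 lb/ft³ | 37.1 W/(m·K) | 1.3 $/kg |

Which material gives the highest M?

maraging steel

Screen on constraints: k ≥ 16.2 W/(m·K); cost ≤ 42 $/kg. Survivors: maraging steel, alloy steel.
Normalizing units and computing the index:
  maraging steel: σ_y = 1480 MPa, ρ = 7990 kg/m³
  alloy steel: σ_y = 618.0 MPa, ρ = 7833 kg/m³
  maraging steel: M = 185 kN·m/kg
  alloy steel: M = 78.9 kN·m/kg
The maximum is for maraging steel.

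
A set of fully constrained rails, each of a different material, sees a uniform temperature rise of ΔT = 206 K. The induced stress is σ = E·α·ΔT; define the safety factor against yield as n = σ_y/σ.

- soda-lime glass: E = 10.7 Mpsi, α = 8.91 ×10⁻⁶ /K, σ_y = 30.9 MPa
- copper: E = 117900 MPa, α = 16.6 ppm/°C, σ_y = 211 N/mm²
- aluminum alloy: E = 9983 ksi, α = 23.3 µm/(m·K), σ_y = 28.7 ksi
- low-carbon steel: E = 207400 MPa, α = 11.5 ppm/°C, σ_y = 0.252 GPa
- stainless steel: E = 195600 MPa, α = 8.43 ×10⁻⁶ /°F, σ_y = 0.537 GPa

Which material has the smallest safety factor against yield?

soda-lime glass

Converting E to GPa, α to ×10⁻⁶/K, σ_y to MPa, then σ and n for each:
  soda-lime glass: E = 73.77, α = 8.91, σ_y = 30.90 → σ = 135 MPa, n = 0.228
  copper: E = 117.9, α = 16.6, σ_y = 211.0 → σ = 403 MPa, n = 0.523
  aluminum alloy: E = 68.83, α = 23.3, σ_y = 197.9 → σ = 330 MPa, n = 0.599
  low-carbon steel: E = 207.4, α = 11.5, σ_y = 252.0 → σ = 491 MPa, n = 0.513
  stainless steel: E = 195.6, α = 15.2, σ_y = 537.0 → σ = 611 MPa, n = 0.878
Smallest n: soda-lime glass with n = 0.228.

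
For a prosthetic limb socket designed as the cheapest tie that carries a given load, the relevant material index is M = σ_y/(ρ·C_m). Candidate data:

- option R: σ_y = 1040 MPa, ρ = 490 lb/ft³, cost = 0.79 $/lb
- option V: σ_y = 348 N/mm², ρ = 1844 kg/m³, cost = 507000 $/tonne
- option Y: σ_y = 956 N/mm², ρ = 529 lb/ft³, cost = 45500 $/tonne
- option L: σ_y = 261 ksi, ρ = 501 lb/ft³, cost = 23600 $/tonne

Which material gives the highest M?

Normalizing units and computing the index:
  option R: σ_y = 1040 MPa, ρ = 7849 kg/m³, cost = 1.742 $/kg
  option V: σ_y = 348.0 MPa, ρ = 1844 kg/m³, cost = 507.0 $/kg
  option Y: σ_y = 956.0 MPa, ρ = 8474 kg/m³, cost = 45.50 $/kg
  option L: σ_y = 1800 MPa, ρ = 8025 kg/m³, cost = 23.60 $/kg
  option R: M = 76.1 kN·m per $
  option L: M = 9.50 kN·m per $
  option Y: M = 2.48 kN·m per $
  option V: M = 0.372 kN·m per $
Highest index: option R.

option R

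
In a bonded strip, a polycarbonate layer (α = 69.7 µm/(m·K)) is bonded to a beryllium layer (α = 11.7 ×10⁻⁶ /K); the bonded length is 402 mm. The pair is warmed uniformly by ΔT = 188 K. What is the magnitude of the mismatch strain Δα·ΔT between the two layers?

Δα = |69.7 − 11.7|×10⁻⁶/K = 58.0×10⁻⁶/K.
Mismatch strain = Δα·ΔT = 58.0×10⁻⁶ × 188.0 = 0.0109.

0.0109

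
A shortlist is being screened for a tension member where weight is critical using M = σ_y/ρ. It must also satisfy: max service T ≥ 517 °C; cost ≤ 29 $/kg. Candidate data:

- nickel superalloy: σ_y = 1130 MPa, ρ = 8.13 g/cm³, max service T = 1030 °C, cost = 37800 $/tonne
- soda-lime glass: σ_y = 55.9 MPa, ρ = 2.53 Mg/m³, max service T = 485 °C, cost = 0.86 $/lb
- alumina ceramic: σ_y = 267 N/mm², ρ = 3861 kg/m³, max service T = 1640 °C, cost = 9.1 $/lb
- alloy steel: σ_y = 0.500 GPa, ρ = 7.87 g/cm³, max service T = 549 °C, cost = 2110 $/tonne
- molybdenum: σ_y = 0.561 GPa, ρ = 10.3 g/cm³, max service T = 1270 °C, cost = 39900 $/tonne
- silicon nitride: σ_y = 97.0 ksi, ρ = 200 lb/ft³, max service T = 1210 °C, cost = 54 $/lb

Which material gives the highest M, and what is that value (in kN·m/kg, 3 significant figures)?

alumina ceramic, M = 69.2 kN·m/kg

Screen on constraints: max service T ≥ 517 °C; cost ≤ 29 $/kg. Survivors: alumina ceramic, alloy steel.
Normalizing units and computing the index:
  alumina ceramic: σ_y = 267.0 MPa, ρ = 3861 kg/m³
  alloy steel: σ_y = 500.0 MPa, ρ = 7870 kg/m³
  alumina ceramic: M = 69.2 kN·m/kg
  alloy steel: M = 63.5 kN·m/kg
Highest index: alumina ceramic.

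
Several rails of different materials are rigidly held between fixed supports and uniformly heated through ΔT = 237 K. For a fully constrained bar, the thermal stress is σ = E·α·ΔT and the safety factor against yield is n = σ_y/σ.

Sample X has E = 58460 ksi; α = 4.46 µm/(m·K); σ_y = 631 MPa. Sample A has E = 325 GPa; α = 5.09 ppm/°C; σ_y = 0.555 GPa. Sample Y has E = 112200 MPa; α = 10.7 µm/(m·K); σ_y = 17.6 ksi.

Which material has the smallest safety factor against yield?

sample Y

Converting E to GPa, α to ×10⁻⁶/K, σ_y to MPa, then σ and n for each:
  sample X: E = 403.1, α = 4.46, σ_y = 631.0 → σ = 426 MPa, n = 1.48
  sample A: E = 325.0, α = 5.09, σ_y = 555.0 → σ = 392 MPa, n = 1.42
  sample Y: E = 112.2, α = 10.7, σ_y = 121.3 → σ = 285 MPa, n = 0.426
Sample Y has the lowest safety factor, n = 0.426.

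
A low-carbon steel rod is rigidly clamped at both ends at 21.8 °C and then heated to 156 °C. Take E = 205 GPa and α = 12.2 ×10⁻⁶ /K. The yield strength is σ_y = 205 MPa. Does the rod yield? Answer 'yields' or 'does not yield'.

ΔT = 134.2 K. Constrained thermal stress σ = E·α·ΔT = 205.0×10³ MPa × 12.2×10⁻⁶ × 134.2 = 336 MPa (compressive).
Compare to σ_y = 205 MPa: σ ≥ σ_y, so it yields.

yields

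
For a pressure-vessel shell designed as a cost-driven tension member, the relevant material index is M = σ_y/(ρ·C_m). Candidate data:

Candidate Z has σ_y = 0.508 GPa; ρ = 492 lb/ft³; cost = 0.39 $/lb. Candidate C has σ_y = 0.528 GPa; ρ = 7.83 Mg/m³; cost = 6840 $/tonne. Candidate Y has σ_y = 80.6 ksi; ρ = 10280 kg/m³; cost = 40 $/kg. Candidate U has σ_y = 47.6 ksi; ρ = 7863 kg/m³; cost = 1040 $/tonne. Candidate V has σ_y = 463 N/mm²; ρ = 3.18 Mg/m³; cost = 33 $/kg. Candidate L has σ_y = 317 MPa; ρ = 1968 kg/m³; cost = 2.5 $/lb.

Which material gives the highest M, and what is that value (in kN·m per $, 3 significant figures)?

candidate Z, M = 75.0 kN·m per $

In SI units:
  candidate Z: σ_y = 508.0 MPa, ρ = 7881 kg/m³, cost = 0.8598 $/kg
  candidate C: σ_y = 528.0 MPa, ρ = 7830 kg/m³, cost = 6.840 $/kg
  candidate Y: σ_y = 555.7 MPa, ρ = 10280 kg/m³, cost = 40.00 $/kg
  candidate U: σ_y = 328.2 MPa, ρ = 7863 kg/m³, cost = 1.040 $/kg
  candidate V: σ_y = 463.0 MPa, ρ = 3180 kg/m³, cost = 33.00 $/kg
  candidate L: σ_y = 317.0 MPa, ρ = 1968 kg/m³, cost = 5.511 $/kg
  candidate Z: M = 75.0 kN·m per $
  candidate U: M = 40.1 kN·m per $
  candidate L: M = 29.2 kN·m per $
  candidate C: M = 9.86 kN·m per $
  candidate V: M = 4.41 kN·m per $
  candidate Y: M = 1.35 kN·m per $
The maximum is for candidate Z.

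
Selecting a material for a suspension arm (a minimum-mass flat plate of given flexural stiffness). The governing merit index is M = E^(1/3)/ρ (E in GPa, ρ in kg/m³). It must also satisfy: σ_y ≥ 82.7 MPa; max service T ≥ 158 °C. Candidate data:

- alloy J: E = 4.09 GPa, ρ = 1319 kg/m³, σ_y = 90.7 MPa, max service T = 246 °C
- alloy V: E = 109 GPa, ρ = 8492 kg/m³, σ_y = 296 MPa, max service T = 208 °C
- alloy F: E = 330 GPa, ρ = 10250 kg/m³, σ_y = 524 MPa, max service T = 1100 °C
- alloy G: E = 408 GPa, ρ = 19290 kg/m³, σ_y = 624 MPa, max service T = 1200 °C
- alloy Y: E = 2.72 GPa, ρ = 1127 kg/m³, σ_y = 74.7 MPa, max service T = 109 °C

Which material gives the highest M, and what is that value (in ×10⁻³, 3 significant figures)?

Screen on constraints: σ_y ≥ 82.7 MPa; max service T ≥ 158 °C. Survivors: alloy J, alloy V, alloy F, alloy G.
Computing M directly (units already consistent):
  alloy J: M = 1.21×10⁻³
  alloy F: M = 0.674×10⁻³
  alloy V: M = 0.563×10⁻³
  alloy G: M = 0.384×10⁻³
Highest index: alloy J.

alloy J, M = 1.21×10⁻³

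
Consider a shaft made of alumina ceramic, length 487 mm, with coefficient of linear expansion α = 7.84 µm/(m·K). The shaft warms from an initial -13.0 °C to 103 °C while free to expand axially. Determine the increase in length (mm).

0.443 mm

ΔT = 103 − (-13.0) = 116.0 K.
ΔL = α·L₀·ΔT = 7.84×10⁻⁶ × 487 mm × 116.0 K = 0.443 mm.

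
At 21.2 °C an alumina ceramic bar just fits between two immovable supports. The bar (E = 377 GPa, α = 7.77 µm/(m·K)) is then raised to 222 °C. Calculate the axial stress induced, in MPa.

588 MPa

ΔT = 200.8 K. Constrained thermal stress σ = E·α·ΔT = 377.0×10³ MPa × 7.77×10⁻⁶ × 200.8 = 588 MPa (compressive).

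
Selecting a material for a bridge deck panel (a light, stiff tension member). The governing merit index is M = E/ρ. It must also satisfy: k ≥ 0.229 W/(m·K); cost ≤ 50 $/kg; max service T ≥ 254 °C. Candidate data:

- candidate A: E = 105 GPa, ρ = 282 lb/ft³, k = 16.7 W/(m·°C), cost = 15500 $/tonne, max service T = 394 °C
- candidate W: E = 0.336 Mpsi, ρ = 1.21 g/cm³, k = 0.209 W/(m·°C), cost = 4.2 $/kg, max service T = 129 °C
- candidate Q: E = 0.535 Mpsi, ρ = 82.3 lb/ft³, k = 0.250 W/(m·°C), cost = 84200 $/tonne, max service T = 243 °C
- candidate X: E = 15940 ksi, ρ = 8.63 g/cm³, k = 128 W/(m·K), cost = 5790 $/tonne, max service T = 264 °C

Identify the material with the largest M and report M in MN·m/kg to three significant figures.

Screen on constraints: k ≥ 0.229 W/(m·K); cost ≤ 50 $/kg; max service T ≥ 254 °C. Survivors: candidate A, candidate X.
Normalizing units and computing the index:
  candidate A: E = 105.0 GPa, ρ = 4517 kg/m³
  candidate X: E = 109.9 GPa, ρ = 8630 kg/m³
  candidate A: M = 23.2 MN·m/kg
  candidate X: M = 12.7 MN·m/kg
The maximum is for candidate A.

candidate A, M = 23.2 MN·m/kg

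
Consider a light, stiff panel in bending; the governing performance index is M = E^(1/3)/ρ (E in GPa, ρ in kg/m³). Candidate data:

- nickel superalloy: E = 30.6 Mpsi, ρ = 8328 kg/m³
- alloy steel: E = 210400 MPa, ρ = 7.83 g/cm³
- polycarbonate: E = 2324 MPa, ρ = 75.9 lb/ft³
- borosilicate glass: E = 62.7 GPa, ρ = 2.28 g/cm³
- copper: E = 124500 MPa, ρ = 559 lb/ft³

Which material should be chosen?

Putting every candidate on a common basis:
  nickel superalloy: E = 211.0 GPa, ρ = 8328 kg/m³
  alloy steel: E = 210.4 GPa, ρ = 7830 kg/m³
  polycarbonate: E = 2.324 GPa, ρ = 1216 kg/m³
  borosilicate glass: E = 62.70 GPa, ρ = 2280 kg/m³
  copper: E = 124.5 GPa, ρ = 8954 kg/m³
  borosilicate glass: M = 1.74×10⁻³
  polycarbonate: M = 1.09×10⁻³
  alloy steel: M = 0.760×10⁻³
  nickel superalloy: M = 0.715×10⁻³
  copper: M = 0.558×10⁻³
Highest index: borosilicate glass.

borosilicate glass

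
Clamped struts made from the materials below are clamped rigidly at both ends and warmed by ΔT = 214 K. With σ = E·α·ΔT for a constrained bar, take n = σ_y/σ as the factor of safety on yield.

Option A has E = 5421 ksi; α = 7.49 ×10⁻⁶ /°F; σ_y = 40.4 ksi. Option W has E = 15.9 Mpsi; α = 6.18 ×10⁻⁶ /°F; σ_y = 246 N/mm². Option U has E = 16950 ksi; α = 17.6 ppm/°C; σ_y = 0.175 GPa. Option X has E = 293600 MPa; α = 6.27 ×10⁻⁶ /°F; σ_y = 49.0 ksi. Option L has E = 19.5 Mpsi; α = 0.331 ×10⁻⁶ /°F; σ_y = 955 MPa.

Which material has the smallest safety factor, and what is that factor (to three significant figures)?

option U, n = 0.398

Converting E to GPa, α to ×10⁻⁶/K, σ_y to MPa, then σ and n for each:
  option A: E = 37.38, α = 13.5, σ_y = 278.5 → σ = 108 MPa, n = 2.58
  option W: E = 109.6, α = 11.1, σ_y = 246.0 → σ = 261 MPa, n = 0.943
  option U: E = 116.9, α = 17.6, σ_y = 175.0 → σ = 440 MPa, n = 0.398
  option X: E = 293.6, α = 11.3, σ_y = 337.8 → σ = 709 MPa, n = 0.476
  option L: E = 134.4, α = 0.596, σ_y = 955.0 → σ = 17.1 MPa, n = 55.7
Option U has the lowest safety factor, n = 0.398.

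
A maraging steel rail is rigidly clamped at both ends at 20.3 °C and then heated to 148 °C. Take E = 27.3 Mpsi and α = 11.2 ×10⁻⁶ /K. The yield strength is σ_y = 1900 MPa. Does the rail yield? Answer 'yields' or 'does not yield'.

E = 27.3 Mpsi = 188.2 GPa.
ΔT = 127.7 K. Constrained thermal stress σ = E·α·ΔT = 188.2×10³ MPa × 11.2×10⁻⁶ × 127.7 = 269 MPa (compressive).
Compare to σ_y = 1900 MPa: σ < σ_y, so it does not yield.

does not yield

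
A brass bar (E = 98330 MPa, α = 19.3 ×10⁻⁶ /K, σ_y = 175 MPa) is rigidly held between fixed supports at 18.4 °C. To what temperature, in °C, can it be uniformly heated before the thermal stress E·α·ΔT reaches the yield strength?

111 °C

E = 98330 MPa = 98.33 GPa.
E·α·ΔT = 175.0 MPa ⇒ ΔT = 175.0 / (98.33×10³ × 19.3×10⁻⁶) = 92.21 K.
T = 18.4 + 92.21 = 110.6 °C.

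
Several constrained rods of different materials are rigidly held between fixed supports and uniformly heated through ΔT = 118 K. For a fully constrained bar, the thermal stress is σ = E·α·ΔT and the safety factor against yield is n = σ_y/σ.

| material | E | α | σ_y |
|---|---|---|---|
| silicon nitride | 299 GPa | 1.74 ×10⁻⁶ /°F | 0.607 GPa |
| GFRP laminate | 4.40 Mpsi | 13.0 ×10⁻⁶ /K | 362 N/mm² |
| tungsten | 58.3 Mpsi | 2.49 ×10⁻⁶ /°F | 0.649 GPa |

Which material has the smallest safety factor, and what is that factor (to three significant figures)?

Per material, after unit conversion:
  silicon nitride: E = 299.0, α = 3.13, σ_y = 607.0 → σ = 111 MPa, n = 5.49
  GFRP laminate: E = 30.34, α = 13.0, σ_y = 362.0 → σ = 46.5 MPa, n = 7.78
  tungsten: E = 402.0, α = 4.48, σ_y = 649.0 → σ = 213 MPa, n = 3.05
Smallest n: tungsten with n = 3.05.

tungsten, n = 3.05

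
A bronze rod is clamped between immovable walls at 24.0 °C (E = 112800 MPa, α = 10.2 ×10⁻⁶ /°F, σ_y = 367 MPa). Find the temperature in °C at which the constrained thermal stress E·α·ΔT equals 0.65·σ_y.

E = 112800 MPa = 112.8 GPa.
α = 10.2×10⁻⁶/°F × 9/5 = 18.4×10⁻⁶/K.
E·α·ΔT = 238.6 MPa ⇒ ΔT = 238.6 / (112.8×10³ × 18.4×10⁻⁶) = 115.2 K.
T = 24.0 + 115.2 = 139.2 °C.

139 °C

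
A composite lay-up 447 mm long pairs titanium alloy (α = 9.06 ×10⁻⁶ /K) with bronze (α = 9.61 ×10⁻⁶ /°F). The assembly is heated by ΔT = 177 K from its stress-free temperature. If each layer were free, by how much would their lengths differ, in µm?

652 µm

bronze: α = 9.61×10⁻⁶/°F × 9/5 = 17.3×10⁻⁶/K.
Δα = |9.06 − 17.3|×10⁻⁶/K = 8.24×10⁻⁶/K.
ΔL_mismatch = Δα·L·ΔT = 8.24×10⁻⁶ × 447.0 mm × 177.0 K = 652 µm.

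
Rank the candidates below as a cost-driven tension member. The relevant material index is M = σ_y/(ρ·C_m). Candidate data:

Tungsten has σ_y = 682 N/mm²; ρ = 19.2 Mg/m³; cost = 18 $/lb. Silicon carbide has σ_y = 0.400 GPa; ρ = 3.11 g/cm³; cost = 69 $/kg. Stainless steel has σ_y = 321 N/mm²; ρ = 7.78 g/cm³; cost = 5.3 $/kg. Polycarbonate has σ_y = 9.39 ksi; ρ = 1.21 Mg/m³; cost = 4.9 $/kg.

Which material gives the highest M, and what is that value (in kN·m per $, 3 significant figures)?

Convert each candidate to consistent units, then evaluate M:
  tungsten: σ_y = 682.0 MPa, ρ = 19200 kg/m³, cost = 39.68 $/kg
  silicon carbide: σ_y = 400.0 MPa, ρ = 3110 kg/m³, cost = 69.00 $/kg
  stainless steel: σ_y = 321.0 MPa, ρ = 7780 kg/m³, cost = 5.300 $/kg
  polycarbonate: σ_y = 64.74 MPa, ρ = 1210 kg/m³, cost = 4.900 $/kg
  polycarbonate: M = 10.9 kN·m per $
  stainless steel: M = 7.78 kN·m per $
  silicon carbide: M = 1.86 kN·m per $
  tungsten: M = 0.895 kN·m per $
Polycarbonate ranks first.

polycarbonate, M = 10.9 kN·m per $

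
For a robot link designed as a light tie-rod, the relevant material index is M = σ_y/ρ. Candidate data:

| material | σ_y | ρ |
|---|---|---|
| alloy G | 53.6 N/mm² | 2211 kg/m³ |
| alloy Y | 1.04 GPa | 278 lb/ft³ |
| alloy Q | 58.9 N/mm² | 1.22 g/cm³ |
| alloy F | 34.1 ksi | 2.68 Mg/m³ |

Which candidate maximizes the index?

alloy Y

In SI units:
  alloy G: σ_y = 53.60 MPa, ρ = 2211 kg/m³
  alloy Y: σ_y = 1040 MPa, ρ = 4453 kg/m³
  alloy Q: σ_y = 58.90 MPa, ρ = 1220 kg/m³
  alloy F: σ_y = 235.1 MPa, ρ = 2680 kg/m³
  alloy Y: M = 234 kN·m/kg
  alloy F: M = 87.7 kN·m/kg
  alloy Q: M = 48.3 kN·m/kg
  alloy G: M = 24.2 kN·m/kg
Alloy Y has the largest M.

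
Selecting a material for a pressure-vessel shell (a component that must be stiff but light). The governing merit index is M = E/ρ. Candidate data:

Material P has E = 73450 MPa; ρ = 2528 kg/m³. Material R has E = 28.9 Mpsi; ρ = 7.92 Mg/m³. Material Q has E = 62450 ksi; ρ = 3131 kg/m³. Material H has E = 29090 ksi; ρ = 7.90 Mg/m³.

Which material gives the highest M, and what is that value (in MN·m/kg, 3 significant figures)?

material Q, M = 138 MN·m/kg

Putting every candidate on a common basis:
  material P: E = 73.45 GPa, ρ = 2528 kg/m³
  material R: E = 199.3 GPa, ρ = 7920 kg/m³
  material Q: E = 430.6 GPa, ρ = 3131 kg/m³
  material H: E = 200.6 GPa, ρ = 7900 kg/m³
  material Q: M = 138 MN·m/kg
  material P: M = 29.1 MN·m/kg
  material H: M = 25.4 MN·m/kg
  material R: M = 25.2 MN·m/kg
Material Q has the largest M.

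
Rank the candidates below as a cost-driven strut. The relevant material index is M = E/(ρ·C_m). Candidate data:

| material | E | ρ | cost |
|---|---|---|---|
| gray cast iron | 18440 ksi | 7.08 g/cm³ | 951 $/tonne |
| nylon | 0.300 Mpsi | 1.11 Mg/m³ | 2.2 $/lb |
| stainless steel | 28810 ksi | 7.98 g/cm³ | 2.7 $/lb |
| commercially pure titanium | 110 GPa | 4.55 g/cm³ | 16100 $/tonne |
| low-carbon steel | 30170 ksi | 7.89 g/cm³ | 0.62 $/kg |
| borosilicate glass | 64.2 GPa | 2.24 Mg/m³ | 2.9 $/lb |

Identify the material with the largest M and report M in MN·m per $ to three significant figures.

low-carbon steel, M = 42.5 MN·m per $

Convert each candidate to consistent units, then evaluate M:
  gray cast iron: E = 127.1 GPa, ρ = 7080 kg/m³, cost = 0.9510 $/kg
  nylon: E = 2.068 GPa, ρ = 1110 kg/m³, cost = 4.850 $/kg
  stainless steel: E = 198.6 GPa, ρ = 7980 kg/m³, cost = 5.952 $/kg
  commercially pure titanium: E = 110.0 GPa, ρ = 4550 kg/m³, cost = 16.10 $/kg
  low-carbon steel: E = 208.0 GPa, ρ = 7890 kg/m³, cost = 0.6200 $/kg
  borosilicate glass: E = 64.20 GPa, ρ = 2240 kg/m³, cost = 6.393 $/kg
  low-carbon steel: M = 42.5 MN·m per $
  gray cast iron: M = 18.9 MN·m per $
  borosilicate glass: M = 4.48 MN·m per $
  stainless steel: M = 4.18 MN·m per $
  commercially pure titanium: M = 1.50 MN·m per $
  nylon: M = 0.384 MN·m per $
Low-carbon steel has the largest M.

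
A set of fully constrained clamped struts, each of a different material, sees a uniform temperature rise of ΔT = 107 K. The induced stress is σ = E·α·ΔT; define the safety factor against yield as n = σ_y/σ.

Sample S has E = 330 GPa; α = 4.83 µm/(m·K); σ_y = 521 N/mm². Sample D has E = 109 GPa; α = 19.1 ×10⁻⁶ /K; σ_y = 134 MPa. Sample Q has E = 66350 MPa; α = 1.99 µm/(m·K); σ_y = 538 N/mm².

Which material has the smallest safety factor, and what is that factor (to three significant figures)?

sample D, n = 0.602

Per material, after unit conversion:
  sample S: E = 330.0, α = 4.83, σ_y = 521.0 → σ = 171 MPa, n = 3.05
  sample D: E = 109.0, α = 19.1, σ_y = 134.0 → σ = 223 MPa, n = 0.602
  sample Q: E = 66.35, α = 1.99, σ_y = 538.0 → σ = 14.1 MPa, n = 38.1
Smallest n: sample D with n = 0.602.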